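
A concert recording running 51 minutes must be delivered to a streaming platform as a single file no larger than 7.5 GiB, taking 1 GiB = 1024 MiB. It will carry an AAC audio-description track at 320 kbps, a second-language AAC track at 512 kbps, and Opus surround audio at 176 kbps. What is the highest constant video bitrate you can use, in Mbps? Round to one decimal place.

20.0 Mbps

Budget: 7.5 GiB = 64424.5 Mb.
51 min = 3060 s
Total bitrate budget: 64424.5 Mb / 3060 s = 21.054 Mbps.
Audio total: 320 + 512 + 176 = 1008 kbps = 1.008 Mbps.
Video: 21.054 − 1.008 = 20.046 Mbps.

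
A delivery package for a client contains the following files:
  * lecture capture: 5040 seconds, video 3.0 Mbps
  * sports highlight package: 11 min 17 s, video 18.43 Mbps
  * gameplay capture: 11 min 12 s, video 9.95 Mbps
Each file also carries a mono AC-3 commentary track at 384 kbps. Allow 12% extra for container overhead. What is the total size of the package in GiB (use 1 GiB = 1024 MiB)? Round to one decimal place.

Audio: 384 kbps = 0.384 Mbps.
lecture capture: 3.384 Mbps × 5040 s × 1.12 = 19102.0 Mb
sports highlight package: 18.814 Mbps × 677 s × 1.12 = 14265.5 Mb
gameplay capture: 10.334 Mbps × 672 s × 1.12 = 7777.8 Mb
Total: 41145.3 Mb = 5143.2 MB.
= 4.790 GiB.

4.8 GiB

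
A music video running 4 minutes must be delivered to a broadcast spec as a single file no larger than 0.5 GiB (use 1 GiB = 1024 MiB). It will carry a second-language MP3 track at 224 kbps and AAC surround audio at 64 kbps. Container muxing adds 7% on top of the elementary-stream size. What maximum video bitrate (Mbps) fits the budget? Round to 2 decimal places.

Budget: 0.5 GiB = 4295.0 Mb.
Stream payload after overhead: 4295.0 / 1.07 = 4014.0 Mb.
4 min = 240 s
Total bitrate budget: 4014.0 Mb / 240 s = 16.725 Mbps.
Audio total: 224 + 64 = 288 kbps = 0.288 Mbps.
Video: 16.725 − 0.288 = 16.437 Mbps.

16.44 Mbps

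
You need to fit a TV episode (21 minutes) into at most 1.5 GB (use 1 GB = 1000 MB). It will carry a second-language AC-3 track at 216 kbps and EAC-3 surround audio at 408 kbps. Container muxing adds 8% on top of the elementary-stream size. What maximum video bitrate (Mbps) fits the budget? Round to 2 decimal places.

Budget: 1.5 GB = 12000.0 Mb.
Stream payload after overhead: 12000.0 / 1.08 = 11111.1 Mb.
21 min = 1260 s
Total bitrate budget: 11111.1 Mb / 1260 s = 8.818 Mbps.
Audio total: 216 + 408 = 624 kbps = 0.624 Mbps.
Video: 8.818 − 0.624 = 8.194 Mbps.

8.19 Mbps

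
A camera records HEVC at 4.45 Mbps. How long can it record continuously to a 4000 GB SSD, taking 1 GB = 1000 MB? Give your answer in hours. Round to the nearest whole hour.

1998 hours

Capacity: 4000 GB = 32,000,000 Mb.
Recording time: 32,000,000 / 4.450 = 7,191,011 s ≈ 1,998 hours.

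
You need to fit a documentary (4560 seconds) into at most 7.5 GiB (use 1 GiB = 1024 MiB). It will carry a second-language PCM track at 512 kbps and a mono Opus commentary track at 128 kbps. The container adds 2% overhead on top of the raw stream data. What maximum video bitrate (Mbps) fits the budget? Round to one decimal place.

Budget: 7.5 GiB = 64424.5 Mb.
Stream payload after overhead: 64424.5 / 1.02 = 63161.3 Mb.
Total bitrate budget: 63161.3 Mb / 4560 s = 13.851 Mbps.
Audio total: 512 + 128 = 640 kbps = 0.640 Mbps.
Video: 13.851 − 0.640 = 13.211 Mbps.

13.2 Mbps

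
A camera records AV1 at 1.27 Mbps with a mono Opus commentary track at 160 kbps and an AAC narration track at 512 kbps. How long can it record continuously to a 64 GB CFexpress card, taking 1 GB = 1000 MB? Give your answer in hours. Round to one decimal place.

73.2 hours

Audio total: 160 + 512 = 672 kbps = 0.672 Mbps.
Total bitrate: 1.27 + 0.672 = 1.942 Mbps.
Capacity: 64 GB = 512,000 Mb.
Recording time: 512,000 / 1.942 = 263,646 s ≈ 73.2 hours.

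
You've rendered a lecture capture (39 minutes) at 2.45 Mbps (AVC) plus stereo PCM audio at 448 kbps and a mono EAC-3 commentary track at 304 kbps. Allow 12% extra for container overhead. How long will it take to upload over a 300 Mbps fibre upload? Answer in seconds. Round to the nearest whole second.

28 seconds

39 min = 2340 s
Audio total: 448 + 304 = 752 kbps = 0.752 Mbps.
Total bitrate: 3.202 Mbps.
File: 3.202 Mbps × 2340 s = 7492.7 Mb.
With 12% container overhead: ×1.12. → 8391.8 Mb.
At 300 Mbps: 8391.8 / 300 = 28.0 s ≈ 28 seconds.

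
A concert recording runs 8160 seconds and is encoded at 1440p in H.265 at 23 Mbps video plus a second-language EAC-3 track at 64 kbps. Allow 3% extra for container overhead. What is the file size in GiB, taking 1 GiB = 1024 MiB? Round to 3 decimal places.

Audio: 64 kbps = 0.064 Mbps.
Total bitrate: 23 + 0.064 = 23.064 Mbps.
Stream data: 23.064 Mbps × 8160 s = 188202.2 Mb.
With 3% container overhead: ×1.03.
193,848 Mb = 24,231,038,400 bytes ÷ 1,073,741,824 = 22.57 GiB.

22.567 GiB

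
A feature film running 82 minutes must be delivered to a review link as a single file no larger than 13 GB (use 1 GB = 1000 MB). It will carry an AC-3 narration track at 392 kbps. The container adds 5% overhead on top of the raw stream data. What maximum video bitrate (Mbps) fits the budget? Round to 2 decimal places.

Budget: 13 GB = 104000.0 Mb.
Stream payload after overhead: 104000.0 / 1.05 = 99047.6 Mb.
82 min = 4920 s
Total bitrate budget: 99047.6 Mb / 4920 s = 20.132 Mbps.
Audio: 392 kbps = 0.392 Mbps.
Video: 20.132 − 0.392 = 19.740 Mbps.

19.74 Mbps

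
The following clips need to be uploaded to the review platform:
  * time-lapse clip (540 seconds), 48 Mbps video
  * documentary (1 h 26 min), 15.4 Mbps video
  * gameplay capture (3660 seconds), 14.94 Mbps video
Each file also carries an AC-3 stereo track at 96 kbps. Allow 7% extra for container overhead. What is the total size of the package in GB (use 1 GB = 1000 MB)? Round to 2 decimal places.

Audio: 96 kbps = 0.096 Mbps.
time-lapse clip: 48.096 Mbps × 540 s × 1.07 = 27789.9 Mb
documentary: 15.496 Mbps × 5160 s × 1.07 = 85556.5 Mb
gameplay capture: 15.036 Mbps × 3660 s × 1.07 = 58884.0 Mb
Total: 172230.4 Mb = 21528.8 MB.
= 21.53 GB.

21.53 GB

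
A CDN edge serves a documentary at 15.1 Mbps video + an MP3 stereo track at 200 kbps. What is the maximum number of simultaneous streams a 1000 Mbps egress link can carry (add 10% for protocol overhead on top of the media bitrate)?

Audio: 200 kbps = 0.200 Mbps.
Per-viewer media rate: 15.300 Mbps.
On the wire with 10% overhead: 16.830 Mbps.
1000 Mbps = 1,000 Mbps; 1,000 / 16.830 = 59.42 → 59 viewers.

59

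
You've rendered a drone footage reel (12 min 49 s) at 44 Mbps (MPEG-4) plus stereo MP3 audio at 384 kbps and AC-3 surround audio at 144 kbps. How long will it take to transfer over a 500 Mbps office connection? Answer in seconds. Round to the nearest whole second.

12 min 49 s = 769 s
Audio total: 384 + 144 = 528 kbps = 0.528 Mbps.
Total bitrate: 44.528 Mbps.
File: 44.528 Mbps × 769 s = 34242.0 Mb.
At 500 Mbps: 34242.0 / 500 = 68.5 s ≈ 68.5 seconds.

68 seconds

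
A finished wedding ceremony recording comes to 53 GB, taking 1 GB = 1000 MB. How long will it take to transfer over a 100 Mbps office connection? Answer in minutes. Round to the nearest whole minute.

71 minutes

File: 53 GB = 424000.0 Mb.
At 100 Mbps: 424000.0 / 100 = 4240.0 s ≈ 70.7 minutes.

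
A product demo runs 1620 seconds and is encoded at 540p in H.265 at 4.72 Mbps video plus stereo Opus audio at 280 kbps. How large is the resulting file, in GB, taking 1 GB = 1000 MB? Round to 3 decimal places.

1.013 GB

Audio: 280 kbps = 0.280 Mbps.
Total bitrate: 4.72 + 0.280 = 5.000 Mbps.
Stream data: 5.000 Mbps × 1620 s = 8100.0 Mb.
8,100 Mb ÷ 8 = 1,012 MB → 1.012 GB.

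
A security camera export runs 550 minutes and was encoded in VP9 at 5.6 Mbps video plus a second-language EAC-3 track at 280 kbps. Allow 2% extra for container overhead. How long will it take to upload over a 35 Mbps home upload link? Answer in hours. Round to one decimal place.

1.6 hours

550 min = 33000 s
Audio: 280 kbps = 0.280 Mbps.
Total bitrate: 5.880 Mbps.
File: 5.880 Mbps × 33000 s = 194040.0 Mb.
With 2% container overhead: ×1.02. → 197920.8 Mb.
At 35 Mbps: 197920.8 / 35 = 5654.9 s ≈ 1.57 hours.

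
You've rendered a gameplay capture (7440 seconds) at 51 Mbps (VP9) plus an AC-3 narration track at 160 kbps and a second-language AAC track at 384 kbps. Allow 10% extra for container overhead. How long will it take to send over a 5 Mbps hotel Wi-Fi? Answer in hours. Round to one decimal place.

23.4 hours

Audio total: 160 + 384 = 544 kbps = 0.544 Mbps.
Total bitrate: 51.544 Mbps.
File: 51.544 Mbps × 7440 s = 383487.4 Mb.
With 10% container overhead: ×1.10. → 421836.1 Mb.
At 5 Mbps: 421836.1 / 5 = 84367.2 s ≈ 23.4 hours.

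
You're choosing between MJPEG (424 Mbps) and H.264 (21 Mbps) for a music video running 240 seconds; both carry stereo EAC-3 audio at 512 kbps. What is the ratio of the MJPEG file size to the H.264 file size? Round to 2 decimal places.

Audio: 512 kbps = 0.512 Mbps.
MJPEG: 424.512 Mbps × 240 s = 101882.9 Mb = 12.735 GB.
H.264: 21.512 Mbps × 240 s = 5162.9 Mb = 0.645 GB.
Ratio: 12.735 / 0.645 = 19.734.

19.73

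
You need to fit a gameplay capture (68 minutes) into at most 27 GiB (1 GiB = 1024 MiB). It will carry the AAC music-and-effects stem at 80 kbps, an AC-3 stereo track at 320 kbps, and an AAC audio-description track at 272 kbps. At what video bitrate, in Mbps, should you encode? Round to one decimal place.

56.2 Mbps

Budget: 27 GiB = 231928.2 Mb.
68 min = 4080 s
Total bitrate budget: 231928.2 Mb / 4080 s = 56.845 Mbps.
Audio total: 80 + 320 + 272 = 672 kbps = 0.672 Mbps.
Video: 56.845 − 0.672 = 56.173 Mbps.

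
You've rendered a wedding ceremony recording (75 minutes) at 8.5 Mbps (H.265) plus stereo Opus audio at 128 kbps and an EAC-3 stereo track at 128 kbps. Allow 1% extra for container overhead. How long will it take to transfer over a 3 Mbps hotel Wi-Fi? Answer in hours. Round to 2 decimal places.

3.68 hours

75 min = 4500 s
Audio total: 128 + 128 = 256 kbps = 0.256 Mbps.
Total bitrate: 8.756 Mbps.
File: 8.756 Mbps × 4500 s = 39402.0 Mb.
With 1% container overhead: ×1.01. → 39796.0 Mb.
At 3 Mbps: 39796.0 / 3 = 13265.3 s ≈ 3.68 hours.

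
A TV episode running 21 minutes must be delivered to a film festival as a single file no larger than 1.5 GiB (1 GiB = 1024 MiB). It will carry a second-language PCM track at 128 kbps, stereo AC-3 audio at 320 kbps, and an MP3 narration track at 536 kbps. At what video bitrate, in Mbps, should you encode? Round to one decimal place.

9.2 Mbps

Budget: 1.5 GiB = 12884.9 Mb.
21 min = 1260 s
Total bitrate budget: 12884.9 Mb / 1260 s = 10.226 Mbps.
Audio total: 128 + 320 + 536 = 984 kbps = 0.984 Mbps.
Video: 10.226 − 0.984 = 9.242 Mbps.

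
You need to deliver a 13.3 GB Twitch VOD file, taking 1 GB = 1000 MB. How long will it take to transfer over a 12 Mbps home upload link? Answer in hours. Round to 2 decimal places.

2.46 hours

File: 13.3 GB = 106400.0 Mb.
At 12 Mbps: 106400.0 / 12 = 8866.7 s ≈ 2.46 hours.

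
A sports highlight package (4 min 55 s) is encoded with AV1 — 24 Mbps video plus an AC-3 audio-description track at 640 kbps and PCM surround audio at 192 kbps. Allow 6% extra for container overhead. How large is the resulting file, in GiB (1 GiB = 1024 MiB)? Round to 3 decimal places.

4 min 55 s = 295 s
Audio total: 640 + 192 = 832 kbps = 0.832 Mbps.
Total bitrate: 24 + 0.832 = 24.832 Mbps.
Stream data: 24.832 Mbps × 295 s = 7325.4 Mb.
With 6% container overhead: ×1.06.
7,765 Mb = 970,620,800 bytes ÷ 1,073,741,824 = 0.904 GiB.

0.904 GiB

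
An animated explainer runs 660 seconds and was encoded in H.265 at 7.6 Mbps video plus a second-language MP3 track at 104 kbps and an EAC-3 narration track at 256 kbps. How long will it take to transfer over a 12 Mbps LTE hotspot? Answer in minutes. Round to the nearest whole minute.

7 minutes

Audio total: 104 + 256 = 360 kbps = 0.360 Mbps.
Total bitrate: 7.960 Mbps.
File: 7.960 Mbps × 660 s = 5253.6 Mb.
At 12 Mbps: 5253.6 / 12 = 437.8 s ≈ 7.3 minutes.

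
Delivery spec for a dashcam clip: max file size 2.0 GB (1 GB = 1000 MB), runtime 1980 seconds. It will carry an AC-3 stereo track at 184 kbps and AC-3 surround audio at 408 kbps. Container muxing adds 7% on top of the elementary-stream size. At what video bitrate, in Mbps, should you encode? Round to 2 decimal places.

6.96 Mbps

Budget: 2.0 GB = 16000.0 Mb.
Stream payload after overhead: 16000.0 / 1.07 = 14953.3 Mb.
Total bitrate budget: 14953.3 Mb / 1980 s = 7.552 Mbps.
Audio total: 184 + 408 = 592 kbps = 0.592 Mbps.
Video: 7.552 − 0.592 = 6.960 Mbps.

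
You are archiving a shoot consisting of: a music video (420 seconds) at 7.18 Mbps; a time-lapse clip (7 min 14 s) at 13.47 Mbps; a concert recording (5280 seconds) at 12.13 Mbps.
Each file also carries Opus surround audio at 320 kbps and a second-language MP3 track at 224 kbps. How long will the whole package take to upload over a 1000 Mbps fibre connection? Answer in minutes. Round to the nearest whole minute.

Audio total: 320 + 224 = 544 kbps = 0.544 Mbps.
music video: 7.724 Mbps × 420 s = 3244.1 Mb
time-lapse clip: 14.014 Mbps × 434 s = 6082.1 Mb
concert recording: 12.674 Mbps × 5280 s = 66918.7 Mb
Total: 76244.9 Mb = 9530.6 MB.
At 1000 Mbps: 76244.9 / 1000 = 76 s ≈ 1.27 minutes.

1 minutes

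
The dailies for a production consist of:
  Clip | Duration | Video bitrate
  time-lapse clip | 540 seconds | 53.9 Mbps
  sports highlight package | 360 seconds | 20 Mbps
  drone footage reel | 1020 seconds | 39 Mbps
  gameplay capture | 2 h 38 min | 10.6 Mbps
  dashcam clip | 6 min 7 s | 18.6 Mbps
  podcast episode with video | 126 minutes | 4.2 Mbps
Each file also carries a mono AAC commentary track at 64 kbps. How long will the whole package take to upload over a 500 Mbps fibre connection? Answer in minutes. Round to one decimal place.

7.2 minutes

Audio: 64 kbps = 0.064 Mbps.
time-lapse clip: 53.964 Mbps × 540 s = 29140.6 Mb
sports highlight package: 20.064 Mbps × 360 s = 7223.0 Mb
drone footage reel: 39.064 Mbps × 1020 s = 39845.3 Mb
gameplay capture: 10.664 Mbps × 9480 s = 101094.7 Mb
dashcam clip: 18.664 Mbps × 367 s = 6849.7 Mb
podcast episode with video: 4.264 Mbps × 7560 s = 32235.8 Mb
Total: 216389.1 Mb = 27048.6 MB.
At 500 Mbps: 216389.1 / 500 = 433 s ≈ 7.21 minutes.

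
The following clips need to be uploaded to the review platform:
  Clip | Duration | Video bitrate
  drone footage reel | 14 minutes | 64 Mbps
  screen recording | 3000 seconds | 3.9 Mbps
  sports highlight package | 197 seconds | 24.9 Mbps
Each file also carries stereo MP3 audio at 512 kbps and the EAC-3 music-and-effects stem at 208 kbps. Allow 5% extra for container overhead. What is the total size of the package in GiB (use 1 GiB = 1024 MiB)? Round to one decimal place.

9.0 GiB

Audio total: 512 + 208 = 720 kbps = 0.720 Mbps.
drone footage reel: 64.720 Mbps × 840 s × 1.05 = 57083.0 Mb
screen recording: 4.620 Mbps × 3000 s × 1.05 = 14553.0 Mb
sports highlight package: 25.620 Mbps × 197 s × 1.05 = 5299.5 Mb
Total: 76935.5 Mb = 9616.9 MB.
= 8.956 GiB.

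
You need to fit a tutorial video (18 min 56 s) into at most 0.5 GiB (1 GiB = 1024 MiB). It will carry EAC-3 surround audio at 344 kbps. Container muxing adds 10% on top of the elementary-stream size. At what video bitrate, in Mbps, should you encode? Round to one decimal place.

3.1 Mbps

Budget: 0.5 GiB = 4295.0 Mb.
Stream payload after overhead: 4295.0 / 1.10 = 3904.5 Mb.
18 min 56 s = 1136 s
Total bitrate budget: 3904.5 Mb / 1136 s = 3.437 Mbps.
Audio: 344 kbps = 0.344 Mbps.
Video: 3.437 − 0.344 = 3.093 Mbps.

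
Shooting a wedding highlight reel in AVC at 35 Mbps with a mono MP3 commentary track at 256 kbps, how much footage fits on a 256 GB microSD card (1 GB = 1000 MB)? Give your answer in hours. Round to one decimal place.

Audio: 256 kbps = 0.256 Mbps.
Total bitrate: 35 + 0.256 = 35.256 Mbps.
Capacity: 256 GB = 2,048,000 Mb.
Recording time: 2,048,000 / 35.256 = 58,089 s ≈ 16.1 hours.

16.1 hours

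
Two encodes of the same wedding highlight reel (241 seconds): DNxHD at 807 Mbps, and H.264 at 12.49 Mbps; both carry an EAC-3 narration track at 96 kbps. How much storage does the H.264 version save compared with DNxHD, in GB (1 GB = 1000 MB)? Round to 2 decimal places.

Audio: 96 kbps = 0.096 Mbps.
DNxHD: 807.096 Mbps × 241 s = 194510.1 Mb = 24.314 GB.
H.264: 12.586 Mbps × 241 s = 3033.2 Mb = 0.379 GB.
Saving: 24.314 − 0.379 = 23.935 GB.

23.93 GB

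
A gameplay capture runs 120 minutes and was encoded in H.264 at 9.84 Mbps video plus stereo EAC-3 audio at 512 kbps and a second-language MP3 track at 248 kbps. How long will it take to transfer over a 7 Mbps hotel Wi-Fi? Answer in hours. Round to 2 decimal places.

120 min = 7200 s
Audio total: 512 + 248 = 760 kbps = 0.760 Mbps.
Total bitrate: 10.600 Mbps.
File: 10.600 Mbps × 7200 s = 76320.0 Mb.
At 7 Mbps: 76320.0 / 7 = 10902.9 s ≈ 3.03 hours.

3.03 hours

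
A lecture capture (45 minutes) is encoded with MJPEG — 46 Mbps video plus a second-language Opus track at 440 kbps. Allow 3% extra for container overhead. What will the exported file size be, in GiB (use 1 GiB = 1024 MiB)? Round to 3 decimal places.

15.035 GiB

45 min = 2700 s
Audio: 440 kbps = 0.440 Mbps.
Total bitrate: 46 + 0.440 = 46.440 Mbps.
Stream data: 46.440 Mbps × 2700 s = 125388.0 Mb.
With 3% container overhead: ×1.03.
129,150 Mb = 16,143,705,000 bytes ÷ 1,073,741,824 = 15.03 GiB.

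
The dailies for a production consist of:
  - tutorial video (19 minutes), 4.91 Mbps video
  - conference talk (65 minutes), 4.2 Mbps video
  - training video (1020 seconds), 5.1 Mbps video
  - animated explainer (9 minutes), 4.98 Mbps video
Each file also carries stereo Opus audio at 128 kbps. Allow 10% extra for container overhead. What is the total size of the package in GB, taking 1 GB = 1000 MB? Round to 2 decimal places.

Audio: 128 kbps = 0.128 Mbps.
tutorial video: 5.038 Mbps × 1140 s × 1.10 = 6317.7 Mb
conference talk: 4.328 Mbps × 3900 s × 1.10 = 18567.1 Mb
training video: 5.228 Mbps × 1020 s × 1.10 = 5865.8 Mb
animated explainer: 5.108 Mbps × 540 s × 1.10 = 3034.2 Mb
Total: 33784.7 Mb = 4223.1 MB.
= 4.223 GB.

4.22 GB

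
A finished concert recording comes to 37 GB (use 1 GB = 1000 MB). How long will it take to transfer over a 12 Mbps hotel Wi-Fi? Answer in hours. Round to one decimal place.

6.9 hours

File: 37 GB = 296000.0 Mb.
At 12 Mbps: 296000.0 / 12 = 24666.7 s ≈ 6.85 hours.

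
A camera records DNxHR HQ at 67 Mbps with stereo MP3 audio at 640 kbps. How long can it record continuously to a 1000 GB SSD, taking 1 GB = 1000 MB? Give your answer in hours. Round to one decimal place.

Audio: 640 kbps = 0.640 Mbps.
Total bitrate: 67 + 0.640 = 67.640 Mbps.
Capacity: 1000 GB = 8,000,000 Mb.
Recording time: 8,000,000 / 67.640 = 118,273 s ≈ 32.9 hours.

32.9 hours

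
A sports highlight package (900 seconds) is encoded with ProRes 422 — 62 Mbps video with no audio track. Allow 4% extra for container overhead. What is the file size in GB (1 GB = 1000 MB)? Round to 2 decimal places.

Total bitrate: 62 Mbps.
Stream data: 62.000 Mbps × 900 s = 55800.0 Mb.
With 4% container overhead: ×1.04.
58,032 Mb ÷ 8 = 7,254 MB → 7.254 GB.

7.25 GB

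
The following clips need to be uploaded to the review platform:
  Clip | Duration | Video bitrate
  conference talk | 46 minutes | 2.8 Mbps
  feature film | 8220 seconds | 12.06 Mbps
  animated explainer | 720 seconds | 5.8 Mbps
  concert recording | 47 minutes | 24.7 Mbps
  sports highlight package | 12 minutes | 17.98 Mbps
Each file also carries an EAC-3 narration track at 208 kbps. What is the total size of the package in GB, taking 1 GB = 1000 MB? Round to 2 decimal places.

24.60 GB

Audio: 208 kbps = 0.208 Mbps.
conference talk: 3.008 Mbps × 2760 s = 8302.1 Mb
feature film: 12.268 Mbps × 8220 s = 100843.0 Mb
animated explainer: 6.008 Mbps × 720 s = 4325.8 Mb
concert recording: 24.908 Mbps × 2820 s = 70240.6 Mb
sports highlight package: 18.188 Mbps × 720 s = 13095.4 Mb
Total: 196806.7 Mb = 24600.8 MB.
= 24.60 GB.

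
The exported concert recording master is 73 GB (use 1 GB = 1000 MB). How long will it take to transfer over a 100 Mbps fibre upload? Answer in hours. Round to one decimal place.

File: 73 GB = 584000.0 Mb.
At 100 Mbps: 584000.0 / 100 = 5840.0 s ≈ 1.62 hours.

1.6 hours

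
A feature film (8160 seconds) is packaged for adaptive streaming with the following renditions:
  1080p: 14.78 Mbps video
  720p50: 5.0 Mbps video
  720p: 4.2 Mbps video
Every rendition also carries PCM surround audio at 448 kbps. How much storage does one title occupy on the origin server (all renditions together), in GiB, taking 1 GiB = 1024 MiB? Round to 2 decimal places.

24.06 GiB

Audio: 448 kbps = 0.448 Mbps.
Sum of rendition bitrates: (14.78+0.448) + (5.0+0.448) + (4.2+0.448) = 25.324 Mbps.
× 8160 s = 206,644 Mb = 25,830 MB = 24.06 GiB.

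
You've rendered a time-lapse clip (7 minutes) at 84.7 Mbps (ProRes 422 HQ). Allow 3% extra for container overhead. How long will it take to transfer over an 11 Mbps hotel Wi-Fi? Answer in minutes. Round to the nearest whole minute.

56 minutes

7 min = 420 s
File: 84.700 Mbps × 420 s = 35574.0 Mb.
With 3% container overhead: ×1.03. → 36641.2 Mb.
At 11 Mbps: 36641.2 / 11 = 3331.0 s ≈ 55.5 minutes.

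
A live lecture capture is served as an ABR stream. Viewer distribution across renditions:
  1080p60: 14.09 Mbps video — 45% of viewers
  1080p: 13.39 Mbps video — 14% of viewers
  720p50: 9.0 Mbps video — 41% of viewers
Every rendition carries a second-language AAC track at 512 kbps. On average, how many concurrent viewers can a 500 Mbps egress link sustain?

Audio: 512 kbps = 0.512 Mbps.
Average per-viewer bitrate: 0.45×14.602 + 0.14×13.902 + 0.41×9.512 = 12.417 Mbps.
500 Mbps = 500.0 Mbps; 500.0 / 12.417 = 40.27 → 40.

40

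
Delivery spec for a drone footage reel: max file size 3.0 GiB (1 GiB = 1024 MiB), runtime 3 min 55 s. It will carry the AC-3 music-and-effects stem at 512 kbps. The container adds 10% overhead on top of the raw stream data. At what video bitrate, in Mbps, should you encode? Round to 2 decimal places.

99.18 Mbps

Budget: 3.0 GiB = 25769.8 Mb.
Stream payload after overhead: 25769.8 / 1.10 = 23427.1 Mb.
3 min 55 s = 235 s
Total bitrate budget: 23427.1 Mb / 235 s = 99.690 Mbps.
Audio: 512 kbps = 0.512 Mbps.
Video: 99.690 − 0.512 = 99.178 Mbps.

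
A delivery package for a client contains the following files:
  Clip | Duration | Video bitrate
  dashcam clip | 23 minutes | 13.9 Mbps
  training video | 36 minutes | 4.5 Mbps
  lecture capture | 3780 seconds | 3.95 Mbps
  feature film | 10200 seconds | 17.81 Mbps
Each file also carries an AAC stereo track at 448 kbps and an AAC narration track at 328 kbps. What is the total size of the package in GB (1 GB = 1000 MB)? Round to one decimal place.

Audio total: 448 + 328 = 776 kbps = 0.776 Mbps.
dashcam clip: 14.676 Mbps × 1380 s = 20252.9 Mb
training video: 5.276 Mbps × 2160 s = 11396.2 Mb
lecture capture: 4.726 Mbps × 3780 s = 17864.3 Mb
feature film: 18.586 Mbps × 10200 s = 189577.2 Mb
Total: 239090.5 Mb = 29886.3 MB.
= 29.89 GB.

29.9 GB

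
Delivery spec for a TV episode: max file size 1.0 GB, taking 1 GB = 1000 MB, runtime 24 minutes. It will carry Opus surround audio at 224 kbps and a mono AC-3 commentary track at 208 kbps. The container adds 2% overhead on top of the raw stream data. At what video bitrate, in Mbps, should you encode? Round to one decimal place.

5.0 Mbps

Budget: 1.0 GB = 8000.0 Mb.
Stream payload after overhead: 8000.0 / 1.02 = 7843.1 Mb.
24 min = 1440 s
Total bitrate budget: 7843.1 Mb / 1440 s = 5.447 Mbps.
Audio total: 224 + 208 = 432 kbps = 0.432 Mbps.
Video: 5.447 − 0.432 = 5.015 Mbps.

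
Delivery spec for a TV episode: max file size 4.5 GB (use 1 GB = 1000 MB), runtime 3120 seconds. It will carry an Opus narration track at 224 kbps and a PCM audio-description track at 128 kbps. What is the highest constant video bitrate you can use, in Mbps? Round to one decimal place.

Budget: 4.5 GB = 36000.0 Mb.
Total bitrate budget: 36000.0 Mb / 3120 s = 11.538 Mbps.
Audio total: 224 + 128 = 352 kbps = 0.352 Mbps.
Video: 11.538 − 0.352 = 11.186 Mbps.

11.2 Mbps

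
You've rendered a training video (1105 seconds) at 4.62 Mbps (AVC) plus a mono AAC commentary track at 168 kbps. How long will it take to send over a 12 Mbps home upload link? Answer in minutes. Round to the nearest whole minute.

7 minutes

Audio: 168 kbps = 0.168 Mbps.
Total bitrate: 4.788 Mbps.
File: 4.788 Mbps × 1105 s = 5290.7 Mb.
At 12 Mbps: 5290.7 / 12 = 440.9 s ≈ 7.35 minutes.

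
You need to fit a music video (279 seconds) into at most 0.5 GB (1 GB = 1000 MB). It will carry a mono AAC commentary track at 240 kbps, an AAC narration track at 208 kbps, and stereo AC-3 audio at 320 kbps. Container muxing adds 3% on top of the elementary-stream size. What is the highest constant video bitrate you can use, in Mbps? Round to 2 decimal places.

13.15 Mbps

Budget: 0.5 GB = 4000.0 Mb.
Stream payload after overhead: 4000.0 / 1.03 = 3883.5 Mb.
Total bitrate budget: 3883.5 Mb / 279 s = 13.919 Mbps.
Audio total: 240 + 208 + 320 = 768 kbps = 0.768 Mbps.
Video: 13.919 − 0.768 = 13.151 Mbps.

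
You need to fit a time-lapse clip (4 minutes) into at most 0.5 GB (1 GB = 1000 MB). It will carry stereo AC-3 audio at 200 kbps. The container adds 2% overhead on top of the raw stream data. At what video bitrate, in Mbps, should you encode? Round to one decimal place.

Budget: 0.5 GB = 4000.0 Mb.
Stream payload after overhead: 4000.0 / 1.02 = 3921.6 Mb.
4 min = 240 s
Total bitrate budget: 3921.6 Mb / 240 s = 16.340 Mbps.
Audio: 200 kbps = 0.200 Mbps.
Video: 16.340 − 0.200 = 16.140 Mbps.

16.1 Mbps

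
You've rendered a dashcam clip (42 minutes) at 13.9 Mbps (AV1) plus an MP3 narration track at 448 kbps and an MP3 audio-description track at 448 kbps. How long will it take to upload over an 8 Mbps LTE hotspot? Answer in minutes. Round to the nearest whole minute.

42 min = 2520 s
Audio total: 448 + 448 = 896 kbps = 0.896 Mbps.
Total bitrate: 14.796 Mbps.
File: 14.796 Mbps × 2520 s = 37285.9 Mb.
At 8 Mbps: 37285.9 / 8 = 4660.7 s ≈ 77.7 minutes.

78 minutes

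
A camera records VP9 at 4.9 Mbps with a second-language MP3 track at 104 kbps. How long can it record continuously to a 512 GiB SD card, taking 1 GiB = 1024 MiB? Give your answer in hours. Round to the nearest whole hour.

Audio: 104 kbps = 0.104 Mbps.
Total bitrate: 4.9 + 0.104 = 5.004 Mbps.
Capacity: 512 GiB = 4,398,047 Mb.
Recording time: 4,398,047 / 5.004 = 878,906 s ≈ 244 hours.

244 hours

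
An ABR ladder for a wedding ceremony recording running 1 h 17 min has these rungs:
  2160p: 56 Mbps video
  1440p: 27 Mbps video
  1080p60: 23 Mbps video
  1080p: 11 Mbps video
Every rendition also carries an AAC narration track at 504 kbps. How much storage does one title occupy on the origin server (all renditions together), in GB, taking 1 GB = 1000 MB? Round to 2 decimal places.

68.73 GB

1 h 17 min = 77 min = 4620 s
Audio: 504 kbps = 0.504 Mbps.
Sum of rendition bitrates: (56+0.504) + (27+0.504) + (23+0.504) + (11+0.504) = 119.016 Mbps.
× 4620 s = 549,854 Mb = 68,732 MB = 68.73 GB.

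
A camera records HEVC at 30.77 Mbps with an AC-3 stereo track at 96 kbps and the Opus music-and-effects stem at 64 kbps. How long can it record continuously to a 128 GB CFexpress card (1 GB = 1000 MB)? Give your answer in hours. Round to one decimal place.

Audio total: 96 + 64 = 160 kbps = 0.160 Mbps.
Total bitrate: 30.77 + 0.160 = 30.930 Mbps.
Capacity: 128 GB = 1,024,000 Mb.
Recording time: 1,024,000 / 30.930 = 33,107 s ≈ 9.20 hours.

9.2 hours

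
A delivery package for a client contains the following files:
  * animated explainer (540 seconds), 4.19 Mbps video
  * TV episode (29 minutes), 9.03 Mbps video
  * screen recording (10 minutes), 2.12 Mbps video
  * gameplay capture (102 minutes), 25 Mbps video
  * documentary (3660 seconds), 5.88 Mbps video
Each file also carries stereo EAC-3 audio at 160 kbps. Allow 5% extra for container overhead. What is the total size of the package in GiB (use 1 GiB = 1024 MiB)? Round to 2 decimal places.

Audio: 160 kbps = 0.160 Mbps.
animated explainer: 4.350 Mbps × 540 s × 1.05 = 2466.4 Mb
TV episode: 9.190 Mbps × 1740 s × 1.05 = 16790.1 Mb
screen recording: 2.280 Mbps × 600 s × 1.05 = 1436.4 Mb
gameplay capture: 25.160 Mbps × 6120 s × 1.05 = 161678.2 Mb
documentary: 6.040 Mbps × 3660 s × 1.05 = 23211.7 Mb
Total: 205582.9 Mb = 25697.9 MB.
= 23.93 GiB.

23.93 GiB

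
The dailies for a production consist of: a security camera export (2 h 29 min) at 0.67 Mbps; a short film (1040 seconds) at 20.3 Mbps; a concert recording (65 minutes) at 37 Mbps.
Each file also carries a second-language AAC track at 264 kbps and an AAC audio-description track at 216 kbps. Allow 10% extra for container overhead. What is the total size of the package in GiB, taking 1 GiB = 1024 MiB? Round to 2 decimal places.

Audio total: 264 + 216 = 480 kbps = 0.480 Mbps.
security camera export: 1.150 Mbps × 8940 s × 1.10 = 11309.1 Mb
short film: 20.780 Mbps × 1040 s × 1.10 = 23772.3 Mb
concert recording: 37.480 Mbps × 3900 s × 1.10 = 160789.2 Mb
Total: 195870.6 Mb = 24483.8 MB.
= 22.80 GiB.

22.80 GiB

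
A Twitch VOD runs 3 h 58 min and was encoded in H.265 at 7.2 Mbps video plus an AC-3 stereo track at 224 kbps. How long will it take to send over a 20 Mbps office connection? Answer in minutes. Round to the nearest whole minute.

88 minutes

3 h 58 min = 238 min = 14280 s
Audio: 224 kbps = 0.224 Mbps.
Total bitrate: 7.424 Mbps.
File: 7.424 Mbps × 14280 s = 106014.7 Mb.
At 20 Mbps: 106014.7 / 20 = 5300.7 s ≈ 88.3 minutes.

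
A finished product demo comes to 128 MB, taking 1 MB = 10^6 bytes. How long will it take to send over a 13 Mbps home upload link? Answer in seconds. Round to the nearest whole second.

79 seconds

File: 128 MB = 1024.0 Mb.
At 13 Mbps: 1024.0 / 13 = 78.8 s ≈ 78.8 seconds.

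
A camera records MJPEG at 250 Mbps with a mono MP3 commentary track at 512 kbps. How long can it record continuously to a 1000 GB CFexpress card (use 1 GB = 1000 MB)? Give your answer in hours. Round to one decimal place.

8.9 hours

Audio: 512 kbps = 0.512 Mbps.
Total bitrate: 250 + 0.512 = 250.512 Mbps.
Capacity: 1000 GB = 8,000,000 Mb.
Recording time: 8,000,000 / 250.512 = 31,935 s ≈ 8.87 hours.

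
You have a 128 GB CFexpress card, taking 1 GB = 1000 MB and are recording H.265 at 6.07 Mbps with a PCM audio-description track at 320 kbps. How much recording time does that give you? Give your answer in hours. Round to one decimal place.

Audio: 320 kbps = 0.320 Mbps.
Total bitrate: 6.07 + 0.320 = 6.390 Mbps.
Capacity: 128 GB = 1,024,000 Mb.
Recording time: 1,024,000 / 6.390 = 160,250 s ≈ 44.5 hours.

44.5 hours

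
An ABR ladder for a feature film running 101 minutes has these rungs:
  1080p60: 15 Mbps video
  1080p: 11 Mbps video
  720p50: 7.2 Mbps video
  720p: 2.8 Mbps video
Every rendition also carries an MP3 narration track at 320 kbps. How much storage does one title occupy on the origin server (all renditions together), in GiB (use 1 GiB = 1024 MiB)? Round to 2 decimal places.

26.30 GiB

101 min = 6060 s
Audio: 320 kbps = 0.320 Mbps.
Sum of rendition bitrates: (15+0.320) + (11+0.320) + (7.2+0.320) + (2.8+0.320) = 37.280 Mbps.
× 6060 s = 225,917 Mb = 28,240 MB = 26.30 GiB.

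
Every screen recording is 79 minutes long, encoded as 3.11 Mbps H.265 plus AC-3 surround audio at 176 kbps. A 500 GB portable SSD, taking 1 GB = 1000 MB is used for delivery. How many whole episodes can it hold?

256

79 min = 4740 s
Audio: 176 kbps = 0.176 Mbps.
Total bitrate: 3.286 Mbps.
Per item: 3.286 Mbps × 4740 s = 15,576 Mb = 1,947 MB.
Capacity: 500 GB = 4,000,000 Mb; 256.81 items → 256 complete.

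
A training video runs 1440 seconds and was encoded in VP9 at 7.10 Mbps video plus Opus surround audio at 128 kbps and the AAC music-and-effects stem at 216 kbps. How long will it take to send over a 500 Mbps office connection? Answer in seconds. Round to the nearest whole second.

Audio total: 128 + 216 = 344 kbps = 0.344 Mbps.
Total bitrate: 7.444 Mbps.
File: 7.444 Mbps × 1440 s = 10719.4 Mb.
At 500 Mbps: 10719.4 / 500 = 21.4 s ≈ 21.4 seconds.

21 seconds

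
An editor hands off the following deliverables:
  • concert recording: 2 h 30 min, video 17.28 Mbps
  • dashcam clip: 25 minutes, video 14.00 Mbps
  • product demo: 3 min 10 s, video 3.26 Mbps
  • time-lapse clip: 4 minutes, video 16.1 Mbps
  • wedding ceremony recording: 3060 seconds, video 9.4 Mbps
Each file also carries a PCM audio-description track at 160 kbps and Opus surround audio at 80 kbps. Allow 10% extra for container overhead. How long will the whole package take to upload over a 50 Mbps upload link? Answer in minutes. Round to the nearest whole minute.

Audio total: 160 + 80 = 240 kbps = 0.240 Mbps.
concert recording: 17.520 Mbps × 9000 s × 1.10 = 173448.0 Mb
dashcam clip: 14.240 Mbps × 1500 s × 1.10 = 23496.0 Mb
product demo: 3.500 Mbps × 190 s × 1.10 = 731.5 Mb
time-lapse clip: 16.340 Mbps × 240 s × 1.10 = 4313.8 Mb
wedding ceremony recording: 9.640 Mbps × 3060 s × 1.10 = 32448.2 Mb
Total: 234437.5 Mb = 29304.7 MB.
At 50 Mbps: 234437.5 / 50 = 4689 s ≈ 78.1 minutes.

78 minutes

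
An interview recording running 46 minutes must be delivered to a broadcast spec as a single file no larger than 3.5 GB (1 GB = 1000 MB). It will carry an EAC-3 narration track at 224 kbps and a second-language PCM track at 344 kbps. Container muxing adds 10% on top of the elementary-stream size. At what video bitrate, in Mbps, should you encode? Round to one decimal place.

8.7 Mbps

Budget: 3.5 GB = 28000.0 Mb.
Stream payload after overhead: 28000.0 / 1.10 = 25454.5 Mb.
46 min = 2760 s
Total bitrate budget: 25454.5 Mb / 2760 s = 9.223 Mbps.
Audio total: 224 + 344 = 568 kbps = 0.568 Mbps.
Video: 9.223 − 0.568 = 8.655 Mbps.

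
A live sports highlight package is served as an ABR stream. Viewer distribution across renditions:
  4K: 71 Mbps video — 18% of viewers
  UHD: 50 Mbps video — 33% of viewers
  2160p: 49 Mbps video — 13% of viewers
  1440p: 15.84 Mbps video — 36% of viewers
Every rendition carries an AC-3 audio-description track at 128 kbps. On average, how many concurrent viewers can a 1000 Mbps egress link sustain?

24

Audio: 128 kbps = 0.128 Mbps.
Average per-viewer bitrate: 0.18×71.128 + 0.33×50.128 + 0.13×49.128 + 0.36×15.968 = 41.480 Mbps.
1000 Mbps = 1,000 Mbps; 1,000 / 41.480 = 24.11 → 24.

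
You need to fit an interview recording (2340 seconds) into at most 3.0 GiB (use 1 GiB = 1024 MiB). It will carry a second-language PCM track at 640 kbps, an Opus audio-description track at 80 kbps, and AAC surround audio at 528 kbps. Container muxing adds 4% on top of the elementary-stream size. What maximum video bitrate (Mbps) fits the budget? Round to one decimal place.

9.3 Mbps

Budget: 3.0 GiB = 25769.8 Mb.
Stream payload after overhead: 25769.8 / 1.04 = 24778.7 Mb.
Total bitrate budget: 24778.7 Mb / 2340 s = 10.589 Mbps.
Audio total: 640 + 80 + 528 = 1248 kbps = 1.248 Mbps.
Video: 10.589 − 1.248 = 9.341 Mbps.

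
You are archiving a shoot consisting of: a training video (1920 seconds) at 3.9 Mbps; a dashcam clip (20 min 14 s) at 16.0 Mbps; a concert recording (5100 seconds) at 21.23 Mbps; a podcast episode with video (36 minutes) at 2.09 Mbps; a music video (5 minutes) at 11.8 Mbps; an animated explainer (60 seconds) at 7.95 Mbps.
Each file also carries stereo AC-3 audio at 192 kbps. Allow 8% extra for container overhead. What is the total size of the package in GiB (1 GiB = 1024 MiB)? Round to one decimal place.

18.3 GiB

Audio: 192 kbps = 0.192 Mbps.
training video: 4.092 Mbps × 1920 s × 1.08 = 8485.2 Mb
dashcam clip: 16.192 Mbps × 1214 s × 1.08 = 21229.7 Mb
concert recording: 21.422 Mbps × 5100 s × 1.08 = 117992.4 Mb
podcast episode with video: 2.282 Mbps × 2160 s × 1.08 = 5323.4 Mb
music video: 11.992 Mbps × 300 s × 1.08 = 3885.4 Mb
animated explainer: 8.142 Mbps × 60 s × 1.08 = 527.6 Mb
Total: 157443.7 Mb = 19680.5 MB.
= 18.33 GiB.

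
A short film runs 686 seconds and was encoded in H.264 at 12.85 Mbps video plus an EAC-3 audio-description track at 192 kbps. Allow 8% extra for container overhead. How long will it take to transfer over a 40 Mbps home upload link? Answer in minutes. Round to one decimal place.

Audio: 192 kbps = 0.192 Mbps.
Total bitrate: 13.042 Mbps.
File: 13.042 Mbps × 686 s = 8946.8 Mb.
With 8% container overhead: ×1.08. → 9662.6 Mb.
At 40 Mbps: 9662.6 / 40 = 241.6 s ≈ 4.03 minutes.

4.0 minutes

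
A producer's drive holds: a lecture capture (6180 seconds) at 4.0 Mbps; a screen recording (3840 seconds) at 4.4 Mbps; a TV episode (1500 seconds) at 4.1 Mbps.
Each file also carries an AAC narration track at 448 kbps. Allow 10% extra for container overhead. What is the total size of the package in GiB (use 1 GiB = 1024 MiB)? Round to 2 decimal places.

Audio: 448 kbps = 0.448 Mbps.
lecture capture: 4.448 Mbps × 6180 s × 1.10 = 30237.5 Mb
screen recording: 4.848 Mbps × 3840 s × 1.10 = 20478.0 Mb
TV episode: 4.548 Mbps × 1500 s × 1.10 = 7504.2 Mb
Total: 58219.7 Mb = 7277.5 MB.
= 6.778 GiB.

6.78 GiB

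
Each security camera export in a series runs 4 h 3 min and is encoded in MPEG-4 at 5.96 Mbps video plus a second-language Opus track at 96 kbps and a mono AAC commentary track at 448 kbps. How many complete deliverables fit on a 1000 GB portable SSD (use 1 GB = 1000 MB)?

84

4 h 3 min = 243 min = 14580 s
Audio total: 96 + 448 = 544 kbps = 0.544 Mbps.
Total bitrate: 6.504 Mbps.
Per item: 6.504 Mbps × 14580 s = 94,828 Mb = 11,854 MB.
Capacity: 1000 GB = 8,000,000 Mb; 84.36 items → 84 complete.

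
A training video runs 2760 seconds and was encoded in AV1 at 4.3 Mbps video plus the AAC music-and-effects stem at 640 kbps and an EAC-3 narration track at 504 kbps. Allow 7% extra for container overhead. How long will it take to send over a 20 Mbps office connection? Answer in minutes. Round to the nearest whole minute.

13 minutes

Audio total: 640 + 504 = 1144 kbps = 1.144 Mbps.
Total bitrate: 5.444 Mbps.
File: 5.444 Mbps × 2760 s = 15025.4 Mb.
With 7% container overhead: ×1.07. → 16077.2 Mb.
At 20 Mbps: 16077.2 / 20 = 803.9 s ≈ 13.4 minutes.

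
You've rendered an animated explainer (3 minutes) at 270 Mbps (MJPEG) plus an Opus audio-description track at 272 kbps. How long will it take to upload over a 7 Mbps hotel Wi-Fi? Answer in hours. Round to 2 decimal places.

1.93 hours

3 min = 180 s
Audio: 272 kbps = 0.272 Mbps.
Total bitrate: 270.272 Mbps.
File: 270.272 Mbps × 180 s = 48649.0 Mb.
At 7 Mbps: 48649.0 / 7 = 6949.9 s ≈ 1.93 hours.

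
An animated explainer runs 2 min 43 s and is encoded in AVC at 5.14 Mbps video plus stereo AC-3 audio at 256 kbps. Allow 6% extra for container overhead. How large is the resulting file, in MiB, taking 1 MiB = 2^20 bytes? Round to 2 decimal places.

111.14 MiB

2 min 43 s = 163 s
Audio: 256 kbps = 0.256 Mbps.
Total bitrate: 5.14 + 0.256 = 5.396 Mbps.
Stream data: 5.396 Mbps × 163 s = 879.5 Mb.
With 6% container overhead: ×1.06.
932.3 Mb = 116,540,110 bytes ÷ 1,048,576 = 111.1 MiB.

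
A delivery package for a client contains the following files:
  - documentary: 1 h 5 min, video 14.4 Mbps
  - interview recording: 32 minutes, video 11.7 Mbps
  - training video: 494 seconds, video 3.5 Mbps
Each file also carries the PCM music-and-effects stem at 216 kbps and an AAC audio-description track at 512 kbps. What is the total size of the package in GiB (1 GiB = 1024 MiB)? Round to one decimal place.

9.9 GiB

Audio total: 216 + 512 = 728 kbps = 0.728 Mbps.
documentary: 15.128 Mbps × 3900 s = 58999.2 Mb
interview recording: 12.428 Mbps × 1920 s = 23861.8 Mb
training video: 4.228 Mbps × 494 s = 2088.6 Mb
Total: 84949.6 Mb = 10618.7 MB.
= 9.889 GiB.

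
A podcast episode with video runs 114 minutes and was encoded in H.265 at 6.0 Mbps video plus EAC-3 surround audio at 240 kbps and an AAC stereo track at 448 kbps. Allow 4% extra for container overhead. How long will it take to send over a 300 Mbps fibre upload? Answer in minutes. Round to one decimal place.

114 min = 6840 s
Audio total: 240 + 448 = 688 kbps = 0.688 Mbps.
Total bitrate: 6.688 Mbps.
File: 6.688 Mbps × 6840 s = 45745.9 Mb.
With 4% container overhead: ×1.04. → 47575.8 Mb.
At 300 Mbps: 47575.8 / 300 = 158.6 s ≈ 2.64 minutes.

2.6 minutes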